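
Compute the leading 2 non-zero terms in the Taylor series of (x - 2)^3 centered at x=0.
12·x - 8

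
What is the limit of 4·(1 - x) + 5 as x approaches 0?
Direct substitution at x = 0 gives 9.

Final answer: 9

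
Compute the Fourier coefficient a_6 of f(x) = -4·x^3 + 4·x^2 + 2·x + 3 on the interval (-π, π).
a_6 = (1/π) ∫_{-π}^{π} f(x)·cos(6x) dx.
Evaluate the integral (use parity and integration by parts as needed): a_6 = 4/9.

Final answer: 4/9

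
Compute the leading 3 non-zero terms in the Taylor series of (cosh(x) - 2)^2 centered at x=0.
x^4/6 - x^2 + 1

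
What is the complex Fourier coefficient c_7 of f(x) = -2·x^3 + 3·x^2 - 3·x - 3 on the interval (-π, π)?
Compute the real Fourier coefficients first: a_7 = -12/49, b_7 = -4·π^2/7 - 270/343.
Then c_7 = (a_7 − i·b_7)/2 = -6/49 + 135·i/343 + 2·i·π^2/7.

Final answer: -6/49 + 135·i/343 + 2·i·π^2/7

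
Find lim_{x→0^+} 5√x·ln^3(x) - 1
The product is a 0·∞ indeterminate form at x → 0⁺.
Rewrite the product as 5·ln^3(x) / x^(-1/2) and apply L'Hôpital, or use the standard hierarchy x^(-1/2) ≫ |ln x|^3 as x → 0⁺.
The indeterminate product → 0, so the limit = -1.

Final answer: -1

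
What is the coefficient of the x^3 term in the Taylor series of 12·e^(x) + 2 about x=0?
Expand to order 3: 12·e^(x) + 2 = 2·x^3 + 6·x^2 + 12·x + 14 + O(x^4).
The coefficient of x^3 is 2.

Final answer: 2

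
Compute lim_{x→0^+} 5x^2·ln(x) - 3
The product is a 0·∞ indeterminate form at x → 0⁺.
Rewrite the product as 5·ln(x) / x^(-2) and apply L'Hôpital, or use the standard hierarchy x^(-2) ≫ |ln x| as x → 0⁺.
The indeterminate product → 0, so the limit = -3.

Final answer: -3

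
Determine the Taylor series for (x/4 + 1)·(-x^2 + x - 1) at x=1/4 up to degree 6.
-221/256 + 21·(x - 1/4)/64 - 15·(x - 1/4)^2/16 - (x - 1/4)^3/4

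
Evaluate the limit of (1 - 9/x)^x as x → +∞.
As x → +∞: this is the defining limit (1 - 9/x)^x → e^(-9).
Limit = e^(-9).

Final answer: e^(-9)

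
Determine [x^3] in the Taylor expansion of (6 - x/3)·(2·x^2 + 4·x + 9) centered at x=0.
Expand to order 3: (6 - x/3)·(2·x^2 + 4·x + 9) = -2·x^3/3 + 32·x^2/3 + 21·x + 54 + O(x^4).
The coefficient of x^3 is -2/3.

Final answer: -2/3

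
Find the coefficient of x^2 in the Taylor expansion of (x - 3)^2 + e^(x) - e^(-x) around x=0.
Expand to order 2: (x - 3)^2 + e^(x) - e^(-x) = x^2 - 4·x + 9 + O(x^3).
The coefficient of x^2 is 1.

Final answer: 1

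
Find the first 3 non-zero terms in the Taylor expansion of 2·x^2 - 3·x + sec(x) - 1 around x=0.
5·x^4/24 + 5·x^2/2 - 3·x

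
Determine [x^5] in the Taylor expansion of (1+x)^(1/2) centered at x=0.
Expand to order 5: (1+x)^(1/2) = 7·x^5/256 - 5·x^4/128 + x^3/16 - x^2/8 + x/2 + 1 + O(x^6).
The coefficient of x^5 is 7/256.

Final answer: 7/256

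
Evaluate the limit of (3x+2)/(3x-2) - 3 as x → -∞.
Evaluate the dominant behaviour as x → -∞; each term tends to a finite value or vanishes.
Limit = -2.

Final answer: -2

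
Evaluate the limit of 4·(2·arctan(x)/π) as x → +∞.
Evaluate the dominant behaviour as x → +∞; each term tends to a finite value or vanishes.
Limit = 4.

Final answer: 4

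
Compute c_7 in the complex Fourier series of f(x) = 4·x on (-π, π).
Compute the real Fourier coefficients first: a_7 = 0, b_7 = 8/7.
Then c_7 = (a_7 − i·b_7)/2 = -4·i/7.

Final answer: -4·i/7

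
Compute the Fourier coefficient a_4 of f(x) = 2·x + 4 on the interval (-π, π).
a_4 = (1/π) ∫_{-π}^{π} f(x)·cos(4x) dx.
Evaluate the integral (use parity and integration by parts as needed): a_4 = 0.

Final answer: 0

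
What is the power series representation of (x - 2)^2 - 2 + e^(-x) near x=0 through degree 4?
x^4/24 - x^3/6 + 3·x^2/2 - 5·x + 3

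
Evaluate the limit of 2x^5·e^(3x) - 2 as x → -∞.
The product is a 0·∞ indeterminate form at x → -∞.
Rewrite the product as 2x^5 / e^(-3x) (an ∞/∞ form) and apply L'Hôpital, or use the standard hierarchy e^(3|x|) ≫ |x^5| as x → -∞.
The indeterminate product → 0, so the limit = -2.

Final answer: -2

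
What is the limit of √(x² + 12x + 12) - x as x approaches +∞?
This is an ∞ − ∞ indeterminate form.
Multiply and divide by the conjugate √(x²+12x + 12) + x; the x² terms cancel, leaving (12x + 12)/(√(x²+12x + 12)+x) → 12/2 = 6.
Limit = 6.

Final answer: 6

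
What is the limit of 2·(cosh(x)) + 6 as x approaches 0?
Direct substitution at x = 0 gives 8.

Final answer: 8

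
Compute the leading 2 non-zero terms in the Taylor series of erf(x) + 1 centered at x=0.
2·x/√(π) + 1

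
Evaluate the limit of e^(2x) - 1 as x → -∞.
Evaluate the dominant behaviour as x → -∞; each term tends to a finite value or vanishes.
Limit = -1.

Final answer: -1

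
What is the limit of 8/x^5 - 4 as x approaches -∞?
Evaluate the dominant behaviour as x → -∞; each term tends to a finite value or vanishes.
Limit = -4.

Final answer: -4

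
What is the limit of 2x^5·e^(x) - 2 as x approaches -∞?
The product is a 0·∞ indeterminate form at x → -∞.
Rewrite the product as 2x^5 / e^(-x) (an ∞/∞ form) and apply L'Hôpital, or use the standard hierarchy e^(|x|) ≫ |x^5| as x → -∞.
The indeterminate product → 0, so the limit = -2.

Final answer: -2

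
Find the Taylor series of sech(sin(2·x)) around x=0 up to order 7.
-236·x^6/15 + 6·x^4 - 2·x^2 + 1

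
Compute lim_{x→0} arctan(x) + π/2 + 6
Direct substitution at x = 0 gives π/2 + 6.

Final answer: π/2 + 6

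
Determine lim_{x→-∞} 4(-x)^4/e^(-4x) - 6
The quotient is an ∞/∞ indeterminate form as x → -∞.
Compare growth rates of the dominant terms (exponentials ≫ polynomials ≫ logarithms), or apply L'Hôpital's rule; the quotient → 0.
Adding the constant: 0 - 6 = -6. Limit = -6.

Final answer: -6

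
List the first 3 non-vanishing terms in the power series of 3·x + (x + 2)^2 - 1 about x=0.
x^2 + 7·x + 3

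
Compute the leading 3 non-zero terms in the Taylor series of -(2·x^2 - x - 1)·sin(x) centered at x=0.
-13·x^3/6 + x^2 + x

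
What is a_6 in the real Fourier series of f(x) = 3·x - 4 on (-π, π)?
a_6 = (1/π) ∫_{-π}^{π} f(x)·cos(6x) dx.
Evaluate the integral (use parity and integration by parts as needed): a_6 = 0.

Final answer: 0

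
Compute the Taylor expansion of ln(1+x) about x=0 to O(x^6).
x^5/5 - x^4/4 + x^3/3 - x^2/2 + x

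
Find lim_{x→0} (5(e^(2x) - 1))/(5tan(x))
Both numerator and denominator → 0 as x → 0; this is a 0/0 indeterminate form.
Expand each to leading order near x = 0: numerator ~ 10·x, denominator ~ 5·x.
The limit of the ratio is 2.

Final answer: 2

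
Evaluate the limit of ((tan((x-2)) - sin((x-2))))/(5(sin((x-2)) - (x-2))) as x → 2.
Both numerator and denominator → 0 as x → 2; this is a 0/0 indeterminate form.
Expand each to leading order near x = 2: numerator ~ (x - 2)^3/2, denominator ~ -5·(x - 2)^3/6.
The limit of the ratio is -3/5.

Final answer: -3/5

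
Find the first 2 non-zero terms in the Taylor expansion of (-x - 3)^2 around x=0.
6·x + 9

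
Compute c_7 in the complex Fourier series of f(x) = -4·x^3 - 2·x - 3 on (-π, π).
Compute the real Fourier coefficients first: a_7 = 0, b_7 = -8·π^2/7 - 148/343.
Then c_7 = (a_7 − i·b_7)/2 = 74·i/343 + 4·i·π^2/7.

Final answer: 74·i/343 + 4·i·π^2/7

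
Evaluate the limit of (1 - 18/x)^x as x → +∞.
As x → +∞: this is the defining limit (1 - 18/x)^x → e^(-18).
Limit = e^(-18).

Final answer: e^(-18)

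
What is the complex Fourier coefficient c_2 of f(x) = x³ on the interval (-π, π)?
Compute the real Fourier coefficients first: a_2 = 0, b_2 = 3/2 - π^2.
Then c_2 = (a_2 − i·b_2)/2 = -3·i/4 + i·π^2/2.

Final answer: -3·i/4 + i·π^2/2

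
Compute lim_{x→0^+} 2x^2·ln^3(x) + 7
The product is a 0·∞ indeterminate form at x → 0⁺.
Rewrite the product as 2·ln^3(x) / x^(-2) and apply L'Hôpital, or use the standard hierarchy x^(-2) ≫ |ln x|^3 as x → 0⁺.
The indeterminate product → 0, so the limit = 7.

Final answer: 7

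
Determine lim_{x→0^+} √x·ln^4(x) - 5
The product is a 0·∞ indeterminate form at x → 0⁺.
Rewrite the product as ln^4(x) / x^(-1/2) and apply L'Hôpital, or use the standard hierarchy x^(-1/2) ≫ |ln x|^4 as x → 0⁺.
The indeterminate product → 0, so the limit = -5.

Final answer: -5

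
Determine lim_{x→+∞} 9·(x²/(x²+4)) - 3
Evaluate the dominant behaviour as x → +∞; each term tends to a finite value or vanishes.
Limit = 6.

Final answer: 6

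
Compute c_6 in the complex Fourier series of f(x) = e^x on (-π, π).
Compute the real Fourier coefficients first: a_6 = (-1 + e^(2·π))·e^(-π)/(37·π), b_6 = (6 - 6·e^(2·π))·e^(-π)/(37·π).
Then c_6 = (a_6 − i·b_6)/2 = -e^(-π)/(74·π) + e^(π)/(74·π) - 3·i·e^(-π)/(37·π) + 3·i·e^(π)/(37·π).

Final answer: -e^(-π)/(74·π) + e^(π)/(74·π) - 3·i·e^(-π)/(37·π) + 3·i·e^(π)/(37·π)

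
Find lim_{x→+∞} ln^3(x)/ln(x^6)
This is an ∞/∞ indeterminate form as x → +∞.
Write ln(x^6) = 6·ln(x), reducing the quotient to ln^2(x)/6 → ∞.
Limit = ∞.

Final answer: ∞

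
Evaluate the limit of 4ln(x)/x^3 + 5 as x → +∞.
The quotient is an ∞/∞ indeterminate form as x → +∞.
The polynomial denominator x^3 dominates the logarithmic numerator (any positive power of x ≫ ln(x) as x → ∞), so the quotient → 0.
Adding the constant: 0 + 5 = 5. Limit = 5.

Final answer: 5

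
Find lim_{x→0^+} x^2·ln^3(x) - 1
The product is a 0·∞ indeterminate form at x → 0⁺.
Rewrite the product as ln^3(x) / x^(-2) and apply L'Hôpital, or use the standard hierarchy x^(-2) ≫ |ln x|^3 as x → 0⁺.
The indeterminate product → 0, so the limit = -1.

Final answer: -1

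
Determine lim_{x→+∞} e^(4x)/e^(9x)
This is an ∞/∞ indeterminate form as x → +∞.
Rewrite e^(4x)/e^(9x) = e^((4−9)x) = e^(-5x); the exponent coefficient is -5 < 0 so e^(-5x) → 0.
Limit = 0.

Final answer: 0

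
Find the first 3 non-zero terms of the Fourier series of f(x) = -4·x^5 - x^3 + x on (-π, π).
(-946 - 8·π^4 + 158·π^2)·sin(x) + (-19·π^2 + 55/2 + 4·π^4)·sin(2·x) + (-8·π^4/3 - 230/81 + 142·π^2/27)·sin(3·x)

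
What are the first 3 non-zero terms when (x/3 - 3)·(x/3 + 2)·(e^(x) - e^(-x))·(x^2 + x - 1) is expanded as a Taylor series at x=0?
-98·x^3/9 - 34·x^2/3 + 12·x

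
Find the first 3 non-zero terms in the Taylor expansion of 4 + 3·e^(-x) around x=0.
3·x^2/2 - 3·x + 7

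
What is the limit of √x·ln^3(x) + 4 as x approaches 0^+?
The product is a 0·∞ indeterminate form at x → 0⁺.
Rewrite the product as ln^3(x) / x^(-1/2) and apply L'Hôpital, or use the standard hierarchy x^(-1/2) ≫ |ln x|^3 as x → 0⁺.
The indeterminate product → 0, so the limit = 4.

Final answer: 4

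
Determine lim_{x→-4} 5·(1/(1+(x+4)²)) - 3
Direct substitution at x = -4 gives 2.

Final answer: 2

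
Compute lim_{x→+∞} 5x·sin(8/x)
As x → +∞: let u = 8/x → 0⁺; then 5·x·sin(8/x) = 5·8·sin(u)/u → 5·8·1 = 40.
Limit = 40.

Final answer: 40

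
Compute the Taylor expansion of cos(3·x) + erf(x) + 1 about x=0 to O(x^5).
27·x^4/8 - 2·x^3/(3·√(π)) - 9·x^2/2 + 2·x/√(π) + 2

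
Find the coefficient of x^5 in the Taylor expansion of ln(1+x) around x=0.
Expand to order 5: ln(1+x) = x^5/5 - x^4/4 + x^3/3 - x^2/2 + x + O(x^6).
The coefficient of x^5 is 1/5.

Final answer: 1/5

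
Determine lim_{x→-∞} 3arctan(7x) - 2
Evaluate the dominant behaviour as x → -∞; each term tends to a finite value or vanishes.
Limit = -3·π/2 - 2.

Final answer: -3·π/2 - 2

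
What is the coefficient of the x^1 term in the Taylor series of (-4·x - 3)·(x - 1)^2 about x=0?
Expand to order 1: (-4·x - 3)·(x - 1)^2 = 2·x - 3 + O(x^2).
The coefficient of x^1 is 2.

Final answer: 2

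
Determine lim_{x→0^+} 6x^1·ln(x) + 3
The product is a 0·∞ indeterminate form at x → 0⁺.
Rewrite the product as 6·ln(x) / x^(-1) and apply L'Hôpital, or use the standard hierarchy x^(-1) ≫ |ln x| as x → 0⁺.
The indeterminate product → 0, so the limit = 3.

Final answer: 3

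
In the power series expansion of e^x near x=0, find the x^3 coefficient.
Expand to order 3: e^x = x^3/6 + x^2/2 + x + 1 + O(x^4).
The coefficient of x^3 is 1/6.

Final answer: 1/6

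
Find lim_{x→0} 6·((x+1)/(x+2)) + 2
Direct substitution at x = 0 gives 5.

Final answer: 5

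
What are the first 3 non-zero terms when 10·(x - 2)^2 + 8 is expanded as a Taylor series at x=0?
10·x^2 - 40·x + 48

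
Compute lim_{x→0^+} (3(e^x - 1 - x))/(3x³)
Both numerator and denominator → 0 as x → 0^+; this is a 0/0 indeterminate form.
Expand each to leading order near x = 0: numerator ~ 3·x^2/2, denominator ~ 3·x^3.
The limit of the ratio is ∞.

Final answer: ∞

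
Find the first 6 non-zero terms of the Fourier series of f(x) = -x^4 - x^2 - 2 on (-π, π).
(-44 + 8·π^2)·cos(x) + (2 - 2·π^2)·cos(2·x) + (-4/27 + 8·π^2/9)·cos(3·x) + (-π^2/2 - 1/16)·cos(4·x) + (52/625 + 8·π^2/25)·cos(5·x) - π^4/5 - π^2/3 - 2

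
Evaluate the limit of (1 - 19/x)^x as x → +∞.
As x → +∞: this is the defining limit (1 - 19/x)^x → e^(-19).
Limit = e^(-19).

Final answer: e^(-19)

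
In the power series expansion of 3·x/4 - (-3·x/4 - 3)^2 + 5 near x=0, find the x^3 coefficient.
Expand to order 3: 3·x/4 - (-3·x/4 - 3)^2 + 5 = -9·x^2/16 - 15·x/4 - 4 + O(x^4).
The coefficient of x^3 is 0.

Final answer: 0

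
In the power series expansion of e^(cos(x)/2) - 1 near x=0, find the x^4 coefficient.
Expand to order 4: e^(cos(x)/2) - 1 = 5·x^4·e^(1/2)/96 - x^2·e^(1/2)/4 - 1 + e^(1/2) + O(x^5).
The coefficient of x^4 is 5·e^(1/2)/96.

Final answer: 5·e^(1/2)/96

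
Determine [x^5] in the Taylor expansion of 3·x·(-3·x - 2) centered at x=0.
Expand to order 5: 3·x·(-3·x - 2) = -9·x^2 - 6·x + O(x^6).
The coefficient of x^5 is 0.

Final answer: 0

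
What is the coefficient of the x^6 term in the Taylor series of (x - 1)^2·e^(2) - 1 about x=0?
Expand to order 6: (x - 1)^2·e^(2) - 1 = x^2·e^(2) - 2·x·e^(2) - 1 + e^(2) + O(x^7).
The coefficient of x^6 is 0.

Final answer: 0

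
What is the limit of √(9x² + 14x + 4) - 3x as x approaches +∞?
As x → +∞: multiply by the conjugate to get (14x+4)/(√(9x²+14x+4)+3x); the denominator ~ 6x, so the limit is 14/6 = 7/3.
Limit = 7/3.

Final answer: 7/3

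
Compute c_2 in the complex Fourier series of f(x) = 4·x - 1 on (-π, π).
Compute the real Fourier coefficients first: a_2 = 0, b_2 = -4.
Then c_2 = (a_2 − i·b_2)/2 = 2·i.

Final answer: 2·i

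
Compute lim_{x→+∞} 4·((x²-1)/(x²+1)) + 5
Evaluate the dominant behaviour as x → +∞; each term tends to a finite value or vanishes.
Limit = 9.

Final answer: 9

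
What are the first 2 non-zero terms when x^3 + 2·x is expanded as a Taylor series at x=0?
x^3 + 2·x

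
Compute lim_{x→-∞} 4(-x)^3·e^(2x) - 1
The product is a 0·∞ indeterminate form at x → -∞.
Rewrite the product as 4(-x)^3 / e^(-2x) (an ∞/∞ form) and apply L'Hôpital, or use the standard hierarchy e^(2|x|) ≫ |(-x)^3| as x → -∞.
The indeterminate product → 0, so the limit = -1.

Final answer: -1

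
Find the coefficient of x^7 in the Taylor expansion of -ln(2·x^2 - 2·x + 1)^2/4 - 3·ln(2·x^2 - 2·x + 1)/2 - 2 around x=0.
44/21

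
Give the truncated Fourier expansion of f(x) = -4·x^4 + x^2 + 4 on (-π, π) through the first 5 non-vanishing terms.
(-196 + 32·π^2)·cos(x) + (13 - 8·π^2)·cos(2·x) + (-76/27 + 32·π^2/9)·cos(3·x) + (1 - 2·π^2)·cos(4·x) - 4·π^4/5 + π^2/3 + 4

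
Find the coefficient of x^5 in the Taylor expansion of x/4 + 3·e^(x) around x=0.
Expand to order 5: x/4 + 3·e^(x) = x^5/40 + x^4/8 + x^3/2 + 3·x^2/2 + 13·x/4 + 3 + O(x^6).
The coefficient of x^5 is 1/40.

Final answer: 1/40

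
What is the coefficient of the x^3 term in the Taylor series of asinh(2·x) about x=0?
Expand to order 3: asinh(2·x) = -4·x^3/3 + 2·x + O(x^4).
The coefficient of x^3 is -4/3.

Final answer: -4/3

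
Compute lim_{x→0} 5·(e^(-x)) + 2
Direct substitution at x = 0 gives 7.

Final answer: 7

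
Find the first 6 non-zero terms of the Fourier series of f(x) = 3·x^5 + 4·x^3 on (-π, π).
(-112·π^2 + 6·π^4 + 672)·sin(x) + (-3·π^4 - 33/2 + 11·π^2)·sin(2·x) + (-16·π^2/9 + 32/27 + 2·π^4)·sin(3·x) + (-3·π^4/2 - π^2/8 + 3/64)·sin(4·x) + (-96/625 + 16·π^2/25 + 6·π^4/5)·sin(5·x) + (-π^4 - 7·π^2/9 + 7/54)·sin(6·x)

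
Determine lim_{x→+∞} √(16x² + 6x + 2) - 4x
As x → +∞: multiply by the conjugate to get (6x+2)/(√(16x²+6x+2)+4x); the denominator ~ 8x, so the limit is 6/8 = 3/4.
Limit = 3/4.

Final answer: 3/4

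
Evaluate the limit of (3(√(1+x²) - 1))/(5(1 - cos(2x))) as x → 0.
Both numerator and denominator → 0 as x → 0; this is a 0/0 indeterminate form.
Expand each to leading order near x = 0: numerator ~ 3·x^2/2, denominator ~ 10·x^2.
The limit of the ratio is 3/20.

Final answer: 3/20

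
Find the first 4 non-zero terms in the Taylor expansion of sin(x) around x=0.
-x^7/5040 + x^5/120 - x^3/6 + x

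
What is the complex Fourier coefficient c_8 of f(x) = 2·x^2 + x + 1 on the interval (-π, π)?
Compute the real Fourier coefficients first: a_8 = 1/8, b_8 = -1/4.
Then c_8 = (a_8 − i·b_8)/2 = 1/16 + i/8.

Final answer: 1/16 + i/8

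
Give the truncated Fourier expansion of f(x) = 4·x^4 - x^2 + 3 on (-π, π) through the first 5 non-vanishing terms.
(196 - 32·π^2)·cos(x) + (-13 + 8·π^2)·cos(2·x) + (76/27 - 32·π^2/9)·cos(3·x) + (-1 + 2·π^2)·cos(4·x) - π^2/3 + 3 + 4·π^4/5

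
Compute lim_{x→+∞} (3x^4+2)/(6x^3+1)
This is an ∞/∞ indeterminate form as x → +∞.
Divide numerator and denominator by x^4 and let the lower-order terms vanish; the numerator's degree 4 exceeds the denominator's degree 3, so the quotient diverges.
Limit = ∞.

Final answer: ∞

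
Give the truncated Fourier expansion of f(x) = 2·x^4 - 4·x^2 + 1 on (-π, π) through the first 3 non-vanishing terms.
(112 - 16·π^2)·cos(x) + (-10 + 4·π^2)·cos(2·x) - 4·π^2/3 + 1 + 2·π^4/5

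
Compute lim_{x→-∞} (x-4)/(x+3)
Evaluate the dominant behaviour as x → -∞; each term tends to a finite value or vanishes.
Limit = 1.

Final answer: 1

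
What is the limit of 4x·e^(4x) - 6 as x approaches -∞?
The product is a 0·∞ indeterminate form at x → -∞.
Rewrite the product as 4x / e^(-4x) (an ∞/∞ form) and apply L'Hôpital, or use the standard hierarchy e^(4|x|) ≫ |x| as x → -∞.
The indeterminate product → 0, so the limit = -6.

Final answer: -6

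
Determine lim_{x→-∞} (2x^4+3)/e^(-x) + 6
The quotient is an ∞/∞ indeterminate form as x → -∞.
Compare growth rates of the dominant terms (exponentials ≫ polynomials ≫ logarithms), or apply L'Hôpital's rule; the quotient → 0.
Adding the constant: 0 + 6 = 6. Limit = 6.

Final answer: 6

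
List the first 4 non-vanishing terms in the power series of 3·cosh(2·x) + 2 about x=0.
4·x^6/15 + 2·x^4 + 6·x^2 + 5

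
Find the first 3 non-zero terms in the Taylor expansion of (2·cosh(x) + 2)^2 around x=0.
5·x^4/3 + 8·x^2 + 16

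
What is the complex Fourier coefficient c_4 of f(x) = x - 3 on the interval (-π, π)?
Compute the real Fourier coefficients first: a_4 = 0, b_4 = -1/2.
Then c_4 = (a_4 − i·b_4)/2 = i/4.

Final answer: i/4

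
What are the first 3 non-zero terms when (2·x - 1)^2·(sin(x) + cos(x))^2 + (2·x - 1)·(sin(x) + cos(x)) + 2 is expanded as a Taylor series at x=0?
-3·x^2/2 - x + 2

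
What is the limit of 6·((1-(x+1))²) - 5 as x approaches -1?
Direct substitution at x = -1 gives 1.

Final answer: 1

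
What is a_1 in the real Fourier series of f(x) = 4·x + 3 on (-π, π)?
a_1 = (1/π) ∫_{-π}^{π} f(x)·cos(1x) dx.
Evaluate the integral (use parity and integration by parts as needed): a_1 = 0.

Final answer: 0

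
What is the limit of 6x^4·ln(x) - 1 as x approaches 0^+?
The product is a 0·∞ indeterminate form at x → 0⁺.
Rewrite the product as 6·ln(x) / x^(-4) and apply L'Hôpital, or use the standard hierarchy x^(-4) ≫ |ln x| as x → 0⁺.
The indeterminate product → 0, so the limit = -1.

Final answer: -1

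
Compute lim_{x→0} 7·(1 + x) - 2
Direct substitution at x = 0 gives 5.

Final answer: 5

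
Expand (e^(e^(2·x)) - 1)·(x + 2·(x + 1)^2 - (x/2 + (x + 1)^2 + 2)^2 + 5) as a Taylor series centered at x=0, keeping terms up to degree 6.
-28313·e·x^6/90 - 3271·e·x^5/15 + x^4·(1 - 416·e/3) + x^3·(5 - 473·e/6) + x^2·(41/4 - 153·e/4) + x·(10 - 14·e) - 2·e + 2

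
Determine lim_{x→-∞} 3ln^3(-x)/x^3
This is an ∞/∞ indeterminate form as x → -∞.
Compare growth rates of the dominant terms (exponentials ≫ polynomials ≫ logarithms), or apply L'Hôpital's rule; the quotient → 0.
Limit = 0.

Final answer: 0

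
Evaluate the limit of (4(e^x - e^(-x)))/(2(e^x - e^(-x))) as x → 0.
Both numerator and denominator → 0 as x → 0; this is a 0/0 indeterminate form.
Expand each to leading order near x = 0: numerator ~ 8·x, denominator ~ 4·x.
The limit of the ratio is 2.

Final answer: 2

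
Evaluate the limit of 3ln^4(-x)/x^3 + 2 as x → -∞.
The quotient is an ∞/∞ indeterminate form as x → -∞.
Compare growth rates of the dominant terms (exponentials ≫ polynomials ≫ logarithms), or apply L'Hôpital's rule; the quotient → 0.
Adding the constant: 0 + 2 = 2. Limit = 2.

Final answer: 2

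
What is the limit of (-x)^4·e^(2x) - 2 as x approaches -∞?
The product is a 0·∞ indeterminate form at x → -∞.
Rewrite the product as (-x)^4 / e^(-2x) (an ∞/∞ form) and apply L'Hôpital, or use the standard hierarchy e^(2|x|) ≫ |(-x)^4| as x → -∞.
The indeterminate product → 0, so the limit = -2.

Final answer: -2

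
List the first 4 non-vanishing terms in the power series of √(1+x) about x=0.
x^3/16 - x^2/8 + x/2 + 1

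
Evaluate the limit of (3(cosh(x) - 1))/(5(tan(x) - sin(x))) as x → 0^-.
Both numerator and denominator → 0 as x → 0^-; this is a 0/0 indeterminate form.
Expand each to leading order near x = 0: numerator ~ 3·x^2/2, denominator ~ 5·x^3/2.
The limit of the ratio is -∞.

Final answer: -∞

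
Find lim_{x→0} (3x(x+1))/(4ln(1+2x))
Both numerator and denominator → 0 as x → 0; this is a 0/0 indeterminate form.
Expand each to leading order near x = 0: numerator ~ 3·x, denominator ~ 8·x.
The limit of the ratio is 3/8.

Final answer: 3/8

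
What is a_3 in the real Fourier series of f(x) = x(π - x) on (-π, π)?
a_3 = (1/π) ∫_{-π}^{π} f(x)·cos(3x) dx.
Evaluate the integral (use parity and integration by parts as needed): a_3 = 4/9.

Final answer: 4/9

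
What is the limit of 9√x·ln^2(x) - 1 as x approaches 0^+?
The product is a 0·∞ indeterminate form at x → 0⁺.
Rewrite the product as 9·ln^2(x) / x^(-1/2) and apply L'Hôpital, or use the standard hierarchy x^(-1/2) ≫ |ln x|^2 as x → 0⁺.
The indeterminate product → 0, so the limit = -1.

Final answer: -1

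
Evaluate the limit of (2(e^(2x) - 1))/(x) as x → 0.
Both numerator and denominator → 0 as x → 0; this is a 0/0 indeterminate form.
Expand each to leading order near x = 0: numerator ~ 4·x, denominator ~ x.
The limit of the ratio is 4.

Final answer: 4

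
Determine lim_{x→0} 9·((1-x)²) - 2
Direct substitution at x = 0 gives 7.

Final answer: 7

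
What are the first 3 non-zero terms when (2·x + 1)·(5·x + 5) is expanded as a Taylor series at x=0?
10·x^2 + 15·x + 5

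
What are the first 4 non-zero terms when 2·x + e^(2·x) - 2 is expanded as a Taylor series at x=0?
4·x^3/3 + 2·x^2 + 4·x - 1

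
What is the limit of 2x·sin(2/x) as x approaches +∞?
As x → +∞: let u = 2/x → 0⁺; then 2·x·sin(2/x) = 2·2·sin(u)/u → 2·2·1 = 4.
Limit = 4.

Final answer: 4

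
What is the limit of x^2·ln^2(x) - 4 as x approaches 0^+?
The product is a 0·∞ indeterminate form at x → 0⁺.
Rewrite the product as ln^2(x) / x^(-2) and apply L'Hôpital, or use the standard hierarchy x^(-2) ≫ |ln x|^2 as x → 0⁺.
The indeterminate product → 0, so the limit = -4.

Final answer: -4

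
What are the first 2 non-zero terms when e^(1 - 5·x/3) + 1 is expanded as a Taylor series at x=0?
-5·e·x/3 + 1 + e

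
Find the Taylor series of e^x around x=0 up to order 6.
x^6/720 + x^5/120 + x^4/24 + x^3/6 + x^2/2 + x + 1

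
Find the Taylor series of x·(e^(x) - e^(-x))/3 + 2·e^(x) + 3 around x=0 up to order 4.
7·x^4/36 + x^3/3 + 5·x^2/3 + 2·x + 5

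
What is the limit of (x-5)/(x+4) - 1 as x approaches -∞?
Evaluate the dominant behaviour as x → -∞; each term tends to a finite value or vanishes.
Limit = 0.

Final answer: 0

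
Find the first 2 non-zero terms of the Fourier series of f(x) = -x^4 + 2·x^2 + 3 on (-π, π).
(-56 + 8·π^2)·cos(x) - π^4/5 + 3 + 2·π^2/3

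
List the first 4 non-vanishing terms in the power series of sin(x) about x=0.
-x^7/5040 + x^5/120 - x^3/6 + x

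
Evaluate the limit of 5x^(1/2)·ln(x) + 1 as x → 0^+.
The product is a 0·∞ indeterminate form at x → 0⁺.
Rewrite the product as 5·ln(x) / x^(-1/2) and apply L'Hôpital, or use the standard hierarchy x^(-1/2) ≫ |ln x| as x → 0⁺.
The indeterminate product → 0, so the limit = 1.

Final answer: 1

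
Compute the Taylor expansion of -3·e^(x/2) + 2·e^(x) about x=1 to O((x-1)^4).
-3·e^(1/2) + 2·e + (-3·e^(1/2)/2 + 2·e)·(x - 1) + (e - 3·e^(1/2)/8)·(x - 1)^2 + (-e^(1/2)/16 + e/3)·(x - 1)^3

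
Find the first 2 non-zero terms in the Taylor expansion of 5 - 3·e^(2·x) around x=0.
2 - 6·x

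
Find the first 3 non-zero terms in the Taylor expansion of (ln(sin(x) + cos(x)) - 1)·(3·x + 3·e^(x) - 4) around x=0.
11·x^2/2 - 7·x + 1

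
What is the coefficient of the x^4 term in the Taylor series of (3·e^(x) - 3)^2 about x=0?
Expand to order 4: (3·e^(x) - 3)^2 = 21·x^4/4 + 9·x^3 + 9·x^2 + O(x^5).
The coefficient of x^4 is 21/4.

Final answer: 21/4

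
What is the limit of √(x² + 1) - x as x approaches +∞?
This is an ∞ − ∞ indeterminate form.
Multiply and divide by the conjugate √(x²+1) + x; the x² terms cancel, leaving 1/(√(x²+1)+x) → 0.
Limit = 0.

Final answer: 0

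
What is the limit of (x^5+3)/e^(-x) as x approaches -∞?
This is an ∞/∞ indeterminate form as x → -∞.
Compare growth rates of the dominant terms (exponentials ≫ polynomials ≫ logarithms), or apply L'Hôpital's rule; the quotient → 0.
Limit = 0.

Final answer: 0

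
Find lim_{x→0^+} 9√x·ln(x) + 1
The product is a 0·∞ indeterminate form at x → 0⁺.
Rewrite the product as 9·ln(x) / x^(-1/2) and apply L'Hôpital, or use the standard hierarchy x^(-1/2) ≫ |ln x| as x → 0⁺.
The indeterminate product → 0, so the limit = 1.

Final answer: 1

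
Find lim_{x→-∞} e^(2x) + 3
Evaluate the dominant behaviour as x → -∞; each term tends to a finite value or vanishes.
Limit = 3.

Final answer: 3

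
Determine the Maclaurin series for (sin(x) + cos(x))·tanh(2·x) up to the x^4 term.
-3·x^4 - 11·x^3/3 + 2·x^2 + 2·x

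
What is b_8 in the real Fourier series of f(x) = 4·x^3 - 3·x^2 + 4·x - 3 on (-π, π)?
b_8 = (1/π) ∫_{-π}^{π} f(x)·sin(8x) dx.
Evaluate the integral (use parity and integration by parts as needed): b_8 = -π^2 - 29/32.

Final answer: -π^2 - 29/32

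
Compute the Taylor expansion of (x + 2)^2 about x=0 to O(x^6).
x^2 + 4·x + 4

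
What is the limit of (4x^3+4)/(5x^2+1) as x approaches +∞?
This is an ∞/∞ indeterminate form as x → +∞.
Divide numerator and denominator by x^3 and let the lower-order terms vanish; the numerator's degree 3 exceeds the denominator's degree 2, so the quotient diverges.
Limit = ∞.

Final answer: ∞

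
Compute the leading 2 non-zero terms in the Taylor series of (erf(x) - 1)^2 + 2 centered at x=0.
-4·x/√(π) + 3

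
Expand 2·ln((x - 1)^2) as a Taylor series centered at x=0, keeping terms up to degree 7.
-4·x^7/7 - 2·x^6/3 - 4·x^5/5 - x^4 - 4·x^3/3 - 2·x^2 - 4·x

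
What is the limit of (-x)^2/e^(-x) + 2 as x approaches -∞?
The quotient is an ∞/∞ indeterminate form as x → -∞.
Compare growth rates of the dominant terms (exponentials ≫ polynomials ≫ logarithms), or apply L'Hôpital's rule; the quotient → 0.
Adding the constant: 0 + 2 = 2. Limit = 2.

Final answer: 2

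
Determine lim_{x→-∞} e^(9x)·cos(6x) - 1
Evaluate the dominant behaviour as x → -∞; each term tends to a finite value or vanishes.
Limit = -1.

Final answer: -1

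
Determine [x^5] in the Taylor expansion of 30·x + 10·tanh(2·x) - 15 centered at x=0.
Expand to order 5: 30·x + 10·tanh(2·x) - 15 = 128·x^5/3 - 80·x^3/3 + 50·x - 15 + O(x^6).
The coefficient of x^5 is 128/3.

Final answer: 128/3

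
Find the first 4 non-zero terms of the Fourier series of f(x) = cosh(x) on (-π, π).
-cos(x)·sinh(π)/π + 2·cos(2·x)·sinh(π)/(5·π) - cos(3·x)·sinh(π)/(5·π) + sinh(π)/π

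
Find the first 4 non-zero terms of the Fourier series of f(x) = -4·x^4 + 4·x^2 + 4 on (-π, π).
(-208 + 32·π^2)·cos(x) + (16 - 8·π^2)·cos(2·x) + (-112/27 + 32·π^2/9)·cos(3·x) - 4·π^4/5 + 4 + 4·π^2/3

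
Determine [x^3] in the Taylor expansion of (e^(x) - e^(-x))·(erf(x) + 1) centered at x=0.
Expand to order 3: (e^(x) - e^(-x))·(erf(x) + 1) = x^3/3 + 4·x^2/√(π) + 2·x + O(x^4).
The coefficient of x^3 is 1/3.

Final answer: 1/3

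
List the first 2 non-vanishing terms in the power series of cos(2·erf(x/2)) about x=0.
-2·x^2/π + 1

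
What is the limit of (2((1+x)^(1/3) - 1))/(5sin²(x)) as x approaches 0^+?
Both numerator and denominator → 0 as x → 0^+; this is a 0/0 indeterminate form.
Expand each to leading order near x = 0: numerator ~ 2·x/3, denominator ~ 5·x^2.
The limit of the ratio is ∞.

Final answer: ∞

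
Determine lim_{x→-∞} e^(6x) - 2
Evaluate the dominant behaviour as x → -∞; each term tends to a finite value or vanishes.
Limit = -2.

Final answer: -2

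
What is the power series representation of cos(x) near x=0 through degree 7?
-x^6/720 + x^4/24 - x^2/2 + 1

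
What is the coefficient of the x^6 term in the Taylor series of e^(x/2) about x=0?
Expand to order 6: e^(x/2) = x^6/46080 + x^5/3840 + x^4/384 + x^3/48 + x^2/8 + x/2 + 1 + O(x^7).
The coefficient of x^6 is 1/46080.

Final answer: 1/46080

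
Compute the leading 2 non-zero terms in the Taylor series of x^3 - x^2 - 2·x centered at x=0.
-x^2 - 2·x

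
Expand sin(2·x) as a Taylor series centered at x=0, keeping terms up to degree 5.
4·x^5/15 - 4·x^3/3 + 2·x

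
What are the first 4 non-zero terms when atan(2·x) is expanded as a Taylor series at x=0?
-128·x^7/7 + 32·x^5/5 - 8·x^3/3 + 2·x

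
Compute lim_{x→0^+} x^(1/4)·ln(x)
This is a 0·∞ indeterminate form at x → 0⁺.
Rewrite the product as ln(x) / x^(-1/4) and apply L'Hôpital, or use the standard hierarchy x^(-1/4) ≫ |ln x| as x → 0⁺.
The indeterminate product → 0, so the limit = 0.

Final answer: 0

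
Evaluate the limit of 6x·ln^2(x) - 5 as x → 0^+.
The product is a 0·∞ indeterminate form at x → 0⁺.
Rewrite the product as 6·ln^2(x) / x^(-1) and apply L'Hôpital, or use the standard hierarchy x^(-1) ≫ |ln x|^2 as x → 0⁺.
The indeterminate product → 0, so the limit = -5.

Final answer: -5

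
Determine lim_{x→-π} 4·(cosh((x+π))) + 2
Direct substitution at x = -π gives 6.

Final answer: 6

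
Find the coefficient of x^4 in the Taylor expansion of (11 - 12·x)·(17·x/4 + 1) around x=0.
Expand to order 4: (11 - 12·x)·(17·x/4 + 1) = -51·x^2 + 139·x/4 + 11 + O(x^5).
The coefficient of x^4 is 0.

Final answer: 0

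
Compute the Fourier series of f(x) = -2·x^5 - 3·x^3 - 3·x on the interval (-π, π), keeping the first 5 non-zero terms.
(-450 - 4·π^4 + 74·π^2)·sin(x) + (-7·π^2 + 27/2 + 2·π^4)·sin(2·x) + (-4·π^4/3 - 214/81 + 26·π^2/27)·sin(3·x) + (45/32 + π^2/4 + π^4)·sin(4·x) + (-4·π^4/5 - 14·π^2/25 - 666/625)·sin(5·x)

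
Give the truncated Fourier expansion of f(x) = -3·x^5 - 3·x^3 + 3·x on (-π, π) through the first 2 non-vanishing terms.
(-678 - 6·π^4 + 114·π^2)·sin(x) + (-12·π^2 + 15 + 3·π^4)·sin(2·x)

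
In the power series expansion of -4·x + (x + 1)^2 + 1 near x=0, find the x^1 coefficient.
Expand to order 1: -4·x + (x + 1)^2 + 1 = 2 - 2·x + O(x^2).
The coefficient of x^1 is -2.

Final answer: -2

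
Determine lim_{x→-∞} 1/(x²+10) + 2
Evaluate the dominant behaviour as x → -∞; each term tends to a finite value or vanishes.
Limit = 2.

Final answer: 2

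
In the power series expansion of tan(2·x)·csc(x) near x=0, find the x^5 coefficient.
Expand to order 5: tan(2·x)·csc(x) = 19·x^4/4 + 3·x^2 + 2 + O(x^6).
The coefficient of x^5 is 0.

Final answer: 0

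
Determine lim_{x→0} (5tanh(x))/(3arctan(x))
Both numerator and denominator → 0 as x → 0; this is a 0/0 indeterminate form.
Expand each to leading order near x = 0: numerator ~ 5·x, denominator ~ 3·x.
The limit of the ratio is 5/3.

Final answer: 5/3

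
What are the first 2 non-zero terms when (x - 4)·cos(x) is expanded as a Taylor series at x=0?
x - 4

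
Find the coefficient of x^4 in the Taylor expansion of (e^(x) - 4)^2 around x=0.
Expand to order 4: (e^(x) - 4)^2 = x^4/3 - 2·x^2 - 6·x + 9 + O(x^5).
The coefficient of x^4 is 1/3.

Final answer: 1/3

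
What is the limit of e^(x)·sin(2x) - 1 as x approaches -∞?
Evaluate the dominant behaviour as x → -∞; each term tends to a finite value or vanishes.
Limit = -1.

Final answer: -1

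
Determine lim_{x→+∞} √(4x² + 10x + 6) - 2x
As x → +∞: multiply by the conjugate to get (10x+6)/(√(4x²+10x+6)+2x); the denominator ~ 4x, so the limit is 10/4 = 5/2.
Limit = 5/2.

Final answer: 5/2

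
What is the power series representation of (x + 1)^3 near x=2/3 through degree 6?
125/27 + 25·(x - 2/3)/3 + 5·(x - 2/3)^2 + (x - 2/3)^3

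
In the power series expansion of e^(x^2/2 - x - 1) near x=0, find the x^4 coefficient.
5·e^(-1)/12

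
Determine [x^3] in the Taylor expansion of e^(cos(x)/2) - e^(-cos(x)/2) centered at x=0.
Expand to order 3: e^(cos(x)/2) - e^(-cos(x)/2) = x^2·(-e^(1/2)/4 - e^(-1/2)/4) - e^(-1/2) + e^(1/2) + O(x^4).
The coefficient of x^3 is 0.

Final answer: 0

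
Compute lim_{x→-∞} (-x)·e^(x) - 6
The product is a 0·∞ indeterminate form at x → -∞.
Rewrite the product as (-x) / e^(-x) (an ∞/∞ form) and apply L'Hôpital, or use the standard hierarchy e^(|x|) ≫ |(-x)| as x → -∞.
The indeterminate product → 0, so the limit = -6.

Final answer: -6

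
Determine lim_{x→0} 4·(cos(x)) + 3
Direct substitution at x = 0 gives 7.

Final answer: 7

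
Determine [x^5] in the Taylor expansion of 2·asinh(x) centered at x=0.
Expand to order 5: 2·asinh(x) = 3·x^5/20 - x^3/3 + 2·x + O(x^6).
The coefficient of x^5 is 3/20.

Final answer: 3/20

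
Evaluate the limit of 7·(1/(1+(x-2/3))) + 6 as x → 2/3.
Direct substitution at x = 2/3 gives 13.

Final answer: 13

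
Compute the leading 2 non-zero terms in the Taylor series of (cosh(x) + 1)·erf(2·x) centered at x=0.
-26·x^3/(3·√(π)) + 8·x/√(π)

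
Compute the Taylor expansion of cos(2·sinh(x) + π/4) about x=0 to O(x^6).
23·√(2)·x^5/120 + √(2)·x^3/2 - √(2)·x^2 - √(2)·x + √(2)/2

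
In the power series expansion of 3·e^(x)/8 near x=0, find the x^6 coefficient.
Expand to order 6: 3·e^(x)/8 = x^6/1920 + x^5/320 + x^4/64 + x^3/16 + 3·x^2/16 + 3·x/8 + 3/8 + O(x^7).
The coefficient of x^6 is 1/1920.

Final answer: 1/1920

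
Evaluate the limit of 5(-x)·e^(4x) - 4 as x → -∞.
The product is a 0·∞ indeterminate form at x → -∞.
Rewrite the product as 5(-x) / e^(-4x) (an ∞/∞ form) and apply L'Hôpital, or use the standard hierarchy e^(4|x|) ≫ |(-x)| as x → -∞.
The indeterminate product → 0, so the limit = -4.

Final answer: -4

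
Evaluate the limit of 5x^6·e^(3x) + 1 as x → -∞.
The product is a 0·∞ indeterminate form at x → -∞.
Rewrite the product as 5x^6 / e^(-3x) (an ∞/∞ form) and apply L'Hôpital, or use the standard hierarchy e^(3|x|) ≫ |x^6| as x → -∞.
The indeterminate product → 0, so the limit = 1.

Final answer: 1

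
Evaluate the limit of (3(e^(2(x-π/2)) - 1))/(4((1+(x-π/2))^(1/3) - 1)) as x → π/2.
Both numerator and denominator → 0 as x → π/2; this is a 0/0 indeterminate form.
Expand each to leading order near x = π/2: numerator ~ 6·(x - π/2), denominator ~ 4·(x - π/2)/3.
The limit of the ratio is 9/2.

Final answer: 9/2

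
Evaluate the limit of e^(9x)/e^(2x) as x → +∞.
This is an ∞/∞ indeterminate form as x → +∞.
Rewrite e^(9x)/e^(2x) = e^((9−2)x) = e^(7x); the exponent coefficient is 7 > 0 so e^(7x) → ∞.
Limit = ∞.

Final answer: ∞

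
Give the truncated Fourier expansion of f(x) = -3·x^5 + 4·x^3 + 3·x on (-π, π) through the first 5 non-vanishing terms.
(-762 - 6·π^4 + 128·π^2)·sin(x) + (-19·π^2 + 51/2 + 3·π^4)·sin(2·x) + (-2·π^4 - 74/27 + 64·π^2/9)·sin(3·x) + (-31·π^2/8 - 3/64 + 3·π^4/2)·sin(4·x) + (-6·π^4/5 + 366/625 + 64·π^2/25)·sin(5·x)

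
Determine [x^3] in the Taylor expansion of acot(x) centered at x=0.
Expand to order 3: acot(x) = x^3/3 - x + π/2 + O(x^4).
The coefficient of x^3 is 1/3.

Final answer: 1/3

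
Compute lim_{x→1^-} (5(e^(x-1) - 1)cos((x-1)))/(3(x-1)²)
Both numerator and denominator → 0 as x → 1^-; this is a 0/0 indeterminate form.
Expand each to leading order near x = 1: numerator ~ 5·(x - 1), denominator ~ 3·(x - 1)^2.
The limit of the ratio is -∞.

Final answer: -∞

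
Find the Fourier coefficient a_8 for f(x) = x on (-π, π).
a_8 = (1/π) ∫_{-π}^{π} f(x)·cos(8x) dx.
Evaluate the integral (use parity and integration by parts as needed): a_8 = 0.

Final answer: 0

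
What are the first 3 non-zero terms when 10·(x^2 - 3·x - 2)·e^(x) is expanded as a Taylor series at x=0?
-30·x^2 - 50·x - 20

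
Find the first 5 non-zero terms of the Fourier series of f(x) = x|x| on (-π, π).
(-8 + 2·π^2)·sin(x)/π - π·sin(2·x) + (-8 + 18·π^2)·sin(3·x)/(27·π) - π·sin(4·x)/2 + (-8 + 50·π^2)·sin(5·x)/(125·π)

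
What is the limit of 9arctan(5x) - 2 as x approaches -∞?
Evaluate the dominant behaviour as x → -∞; each term tends to a finite value or vanishes.
Limit = -9·π/2 - 2.

Final answer: -9·π/2 - 2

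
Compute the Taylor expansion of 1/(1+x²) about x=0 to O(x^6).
x^4 - x^2 + 1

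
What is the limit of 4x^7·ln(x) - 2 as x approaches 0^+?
The product is a 0·∞ indeterminate form at x → 0⁺.
Rewrite the product as 4·ln(x) / x^(-7) and apply L'Hôpital, or use the standard hierarchy x^(-7) ≫ |ln x| as x → 0⁺.
The indeterminate product → 0, so the limit = -2.

Final answer: -2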